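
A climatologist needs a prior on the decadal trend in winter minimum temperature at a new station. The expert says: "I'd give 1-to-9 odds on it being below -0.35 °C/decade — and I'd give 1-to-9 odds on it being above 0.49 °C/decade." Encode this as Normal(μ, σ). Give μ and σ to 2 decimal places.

μ = 0.07, σ = 0.33

For Normal(μ,σ), the p-quantile is μ + z_p·σ. Here z_{0.1} = -1.282, z_{0.9} = 1.282.
So -0.35 = μ − 1.282σ and 0.49 = μ + 1.282σ.
Subtracting: σ = (0.49 − -0.35)/(1.282 − (-1.282)) = 0.33.
Then μ = -0.35 − (-1.282)·0.33 = 0.07.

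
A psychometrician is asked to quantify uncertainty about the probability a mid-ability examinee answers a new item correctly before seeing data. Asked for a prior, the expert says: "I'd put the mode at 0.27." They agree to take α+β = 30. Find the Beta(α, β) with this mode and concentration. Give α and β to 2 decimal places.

α = 8.56, β = 21.44

For α,β > 1 the Beta mode is (α−1)/(α+β−2). With α+β = 30, the mode is (α−1)/28.
Set (α−1)/28 = 0.27 → α = 1 + 0.27·28 = 8.56.
β = 30 − α = 21.44.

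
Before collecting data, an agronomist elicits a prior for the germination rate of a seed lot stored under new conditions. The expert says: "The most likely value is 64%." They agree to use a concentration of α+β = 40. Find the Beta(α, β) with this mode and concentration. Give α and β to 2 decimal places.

α = 25.32, β = 14.68

For α,β > 1 the Beta mode is (α−1)/(α+β−2). With α+β = 40, the mode is (α−1)/38.
Set (α−1)/38 = 0.64 → α = 1 + 0.64·38 = 25.32.
β = 40 − α = 14.68.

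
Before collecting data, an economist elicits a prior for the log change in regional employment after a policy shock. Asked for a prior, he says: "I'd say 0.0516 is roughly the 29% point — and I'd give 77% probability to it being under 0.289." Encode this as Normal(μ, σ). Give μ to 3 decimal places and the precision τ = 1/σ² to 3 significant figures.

μ = 0.153, τ = 29.6

The p-quantile of Normal(μ,σ) is μ + z_p·σ, with z_{0.29} = -0.5534 and z_{0.77} = 0.7388.
Eliminate σ: μ = (z₂·x₁ − z₁·x₂)/(z₂ − z₁) = (0.7388·0.0516 − (-0.5534)·0.289)/1.292 = 0.153.
Then σ = (x₂ − x₁)/(z₂ − z₁) = (0.289 − 0.0516)/1.292 = 0.184.
Precision τ = 1/σ² = 1/0.1837² = 29.6.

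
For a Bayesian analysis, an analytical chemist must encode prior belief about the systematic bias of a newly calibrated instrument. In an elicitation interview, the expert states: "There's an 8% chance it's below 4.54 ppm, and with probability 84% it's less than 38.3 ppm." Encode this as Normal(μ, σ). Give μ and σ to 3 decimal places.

μ = 24.309, σ = 14.069

The p-quantile of Normal(μ,σ) is μ + z_p·σ, with z_{0.08} = -1.405 and z_{0.84} = 0.9945.
Eliminate σ: μ = (z₂·x₁ − z₁·x₂)/(z₂ − z₁) = (0.9945·4.54 − (-1.405)·38.3)/2.4 = 24.309.
Then σ = (x₂ − x₁)/(z₂ − z₁) = (38.3 − 4.54)/2.4 = 14.069.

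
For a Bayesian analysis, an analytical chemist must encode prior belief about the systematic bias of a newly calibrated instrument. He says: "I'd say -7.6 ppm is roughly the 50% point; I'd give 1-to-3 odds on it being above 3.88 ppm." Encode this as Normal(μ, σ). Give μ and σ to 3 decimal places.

The p-quantile of Normal(μ,σ) is μ + z_p·σ, with z_{0.5} = 0 and z_{0.75} = 0.6745.
Eliminate σ: μ = (z₂·x₁ − z₁·x₂)/(z₂ − z₁) = (0.6745·-7.6 − (0)·3.88)/0.6745 = -7.600.
Then σ = (x₂ − x₁)/(z₂ − z₁) = (3.88 − -7.6)/0.6745 = 17.020.

μ = -7.600, σ = 17.020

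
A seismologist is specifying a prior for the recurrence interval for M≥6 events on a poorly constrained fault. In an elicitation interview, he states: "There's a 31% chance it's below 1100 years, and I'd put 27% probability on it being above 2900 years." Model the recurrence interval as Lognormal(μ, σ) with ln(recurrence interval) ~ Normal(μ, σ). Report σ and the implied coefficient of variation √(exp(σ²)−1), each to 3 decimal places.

σ ≈ 0.874, CV ≈ 1.071

If T ~ Lognormal(μ,σ) then ln T ~ Normal(μ,σ), so the p-quantile of ln T is μ + z_p·σ.
ln(1100) = 7.003 and ln(2900) = 7.972; z_{0.31} = -0.4959, z_{0.73} = 0.6128.
σ = (7.972 − 7.003)/(0.6128 − (-0.4959)) = 0.874.
μ = 7.003 − (-0.4959)·0.874 = 7.437.
CV = √(exp(σ²)−1) = √(exp(0.7646)−1) = 1.071.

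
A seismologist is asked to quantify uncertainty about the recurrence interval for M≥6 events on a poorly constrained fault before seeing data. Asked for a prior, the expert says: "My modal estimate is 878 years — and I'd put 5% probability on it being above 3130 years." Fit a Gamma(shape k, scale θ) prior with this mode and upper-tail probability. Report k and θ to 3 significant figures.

k ≈ 2.59, θ ≈ 551

Gamma(k,θ) with k>1 has mode (k−1)θ, so θ = 878/(k−1).
Need P(X < 3130) = 0.95 with θ tied to k this way. Start at k = 2, θ = 878: P(X<3130) ≈ 0.871.
Too low — raise k to concentrate. Iterating converges to k ≈ 2.59.
Then θ = 878/(2.59−1) ≈ 551.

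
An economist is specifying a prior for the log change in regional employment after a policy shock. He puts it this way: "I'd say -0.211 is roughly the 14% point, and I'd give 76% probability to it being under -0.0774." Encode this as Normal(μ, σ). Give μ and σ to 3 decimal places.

μ = -0.130, σ = 0.075

For Normal(μ,σ), the p-quantile is μ + z_p·σ. Here z_{0.14} = -1.08, z_{0.76} = 0.7063.
So -0.211 = μ − 1.08σ and -0.0774 = μ + 0.7063σ.
Subtracting: σ = (-0.0774 − -0.211)/(0.7063 − (-1.08)) = 0.075.
Then μ = -0.211 − (-1.08)·0.075 = -0.130.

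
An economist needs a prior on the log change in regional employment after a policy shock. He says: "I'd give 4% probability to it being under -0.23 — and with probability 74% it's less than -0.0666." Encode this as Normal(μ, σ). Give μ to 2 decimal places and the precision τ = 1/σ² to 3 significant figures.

μ = -0.11, τ = 215

For Normal(μ,σ), the p-quantile is μ + z_p·σ. Here z_{0.04} = -1.751, z_{0.74} = 0.6433.
So -0.23 = μ − 1.751σ and -0.0666 = μ + 0.6433σ.
Subtracting: σ = (-0.0666 − -0.23)/(0.6433 − (-1.751)) = 0.07.
Then μ = -0.23 − (-1.751)·0.07 = -0.11.
Precision τ = 1/σ² = 1/0.06825² = 215.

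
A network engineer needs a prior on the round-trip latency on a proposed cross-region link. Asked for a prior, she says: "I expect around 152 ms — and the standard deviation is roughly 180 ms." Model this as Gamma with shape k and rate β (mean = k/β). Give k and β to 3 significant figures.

k ≈ 0.713, β ≈ 0.00469

For Gamma(k, rate β): mean = k/β, variance = k/β², so CV = 1/√k.
CV = SD/mean = 180/152 = 1.184, hence k = 1/CV² = 0.713.
Then β = k/mean = 0.713/152 = 0.00469.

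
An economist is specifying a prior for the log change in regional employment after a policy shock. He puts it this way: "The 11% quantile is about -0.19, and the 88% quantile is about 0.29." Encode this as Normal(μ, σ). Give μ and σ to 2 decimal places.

μ = 0.06, σ = 0.20

The p-quantile of Normal(μ,σ) is μ + z_p·σ, with z_{0.11} = -1.227 and z_{0.88} = 1.175.
Eliminate σ: μ = (z₂·x₁ − z₁·x₂)/(z₂ − z₁) = (1.175·-0.19 − (-1.227)·0.29)/2.402 = 0.06.
Then σ = (x₂ − x₁)/(z₂ − z₁) = (0.29 − -0.19)/2.402 = 0.20.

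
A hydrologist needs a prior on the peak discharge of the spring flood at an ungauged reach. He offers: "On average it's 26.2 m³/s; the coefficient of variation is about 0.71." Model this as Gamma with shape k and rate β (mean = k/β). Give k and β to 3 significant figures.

k ≈ 1.98, β ≈ 0.0757

For Gamma(k, rate β): mean = k/β, variance = k/β², so CV = 1/√k.
CV = 0.71, hence k = 1/CV² = 1.98.
Then β = k/mean = 1.98/26.2 = 0.0757.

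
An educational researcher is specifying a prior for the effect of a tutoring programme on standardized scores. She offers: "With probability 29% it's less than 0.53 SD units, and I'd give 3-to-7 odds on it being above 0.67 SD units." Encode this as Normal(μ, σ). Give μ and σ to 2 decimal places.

The p-quantile of Normal(μ,σ) is μ + z_p·σ, with z_{0.29} = -0.5534 and z_{0.7} = 0.5244.
Eliminate σ: μ = (z₂·x₁ − z₁·x₂)/(z₂ − z₁) = (0.5244·0.53 − (-0.5534)·0.67)/1.078 = 0.60.
Then σ = (x₂ − x₁)/(z₂ − z₁) = (0.67 − 0.53)/1.078 = 0.13.

μ = 0.60, σ = 0.13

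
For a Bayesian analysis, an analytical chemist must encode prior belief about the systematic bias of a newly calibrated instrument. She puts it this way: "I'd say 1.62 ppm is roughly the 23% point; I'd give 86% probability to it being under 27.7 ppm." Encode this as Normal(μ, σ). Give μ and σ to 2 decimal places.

μ = 12.21, σ = 14.34

For Normal(μ,σ), the p-quantile is μ + z_p·σ. Here z_{0.23} = -0.7388, z_{0.86} = 1.08.
So 1.62 = μ − 0.7388σ and 27.7 = μ + 1.08σ.
Subtracting: σ = (27.7 − 1.62)/(1.08 − (-0.7388)) = 14.34.
Then μ = 1.62 − (-0.7388)·14.34 = 12.21.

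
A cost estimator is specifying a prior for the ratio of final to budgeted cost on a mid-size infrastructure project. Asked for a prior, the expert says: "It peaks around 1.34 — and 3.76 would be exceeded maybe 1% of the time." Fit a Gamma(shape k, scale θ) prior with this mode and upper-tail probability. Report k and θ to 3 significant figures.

k ≈ 5.3, θ ≈ 0.312

Gamma(k,θ) with k>1 has mode (k−1)θ, so θ = 1.34/(k−1).
Need P(X < 3.76) = 0.99 with θ tied to k this way. Start at k = 2, θ = 1.34: P(X<3.76) ≈ 0.770.
Too low — raise k to concentrate. Iterating converges to k ≈ 5.3.
Then θ = 1.34/(5.3−1) ≈ 0.312.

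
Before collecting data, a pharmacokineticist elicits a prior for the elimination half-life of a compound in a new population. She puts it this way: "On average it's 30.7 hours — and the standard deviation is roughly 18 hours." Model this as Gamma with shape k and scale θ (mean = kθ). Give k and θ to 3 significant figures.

For Gamma(k, scale θ): mean = kθ, variance = kθ², so CV = 1/√k.
CV = SD/mean = 18/30.7 = 0.5863, hence k = 1/CV² = 2.91.
Then θ = mean/k = 30.7/2.91 = 10.6.

k ≈ 2.91, θ ≈ 10.6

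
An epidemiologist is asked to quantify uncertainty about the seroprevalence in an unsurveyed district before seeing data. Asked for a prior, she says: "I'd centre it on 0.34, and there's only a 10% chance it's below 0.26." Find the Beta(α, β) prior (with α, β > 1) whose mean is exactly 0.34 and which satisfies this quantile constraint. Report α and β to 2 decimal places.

α ≈ 18.81, β ≈ 36.52

With mean 0.34 fixed, write α = 0.34s, β = 0.66s where s = α+β.
Need P(θ < 0.26) = 0.1 under Beta(0.34s, 0.66s). Normal approximation: (q−m)/√(m(1−m)/s) ≈ z_{0.1} = -1.28, so s ≈ 0.34·0.66·(-1.28)²/(0.26−0.34)² = 57.6.
At s = 57.6: P(θ<0.26) ≈ 0.095. Adjusting to match 0.1 gives s ≈ 55.33.
So α = 0.34·55.33 ≈ 18.81, β = 0.66·55.33 ≈ 36.52.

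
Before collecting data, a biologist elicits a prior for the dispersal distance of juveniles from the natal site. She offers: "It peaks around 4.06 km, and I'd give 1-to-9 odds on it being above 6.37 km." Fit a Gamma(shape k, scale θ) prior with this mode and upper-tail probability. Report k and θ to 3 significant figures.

k ≈ 10.2, θ ≈ 0.44

Gamma(k,θ) with k>1 has mode (k−1)θ, so θ = 4.06/(k−1).
Need P(X < 6.37) = 0.9 with θ tied to k this way. Start at k = 2, θ = 4.06: P(X<6.37) ≈ 0.465.
Too low — raise k to concentrate. Iterating converges to k ≈ 10.2.
Then θ = 4.06/(10.2−1) ≈ 0.44.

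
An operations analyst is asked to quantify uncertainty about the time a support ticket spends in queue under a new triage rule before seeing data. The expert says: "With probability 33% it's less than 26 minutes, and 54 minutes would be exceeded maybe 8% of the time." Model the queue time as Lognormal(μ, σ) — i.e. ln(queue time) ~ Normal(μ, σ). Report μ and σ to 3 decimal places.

μ ≈ 3.432, σ ≈ 0.396

If T ~ Lognormal(μ,σ) then ln T ~ Normal(μ,σ), so the p-quantile of ln T is μ + z_p·σ.
ln(26) = 3.258 and ln(54) = 3.989; z_{0.33} = -0.4399, z_{0.92} = 1.405.
σ = (3.989 − 3.258)/(1.405 − (-0.4399)) = 0.396.
μ = 3.258 − (-0.4399)·0.396 = 3.432.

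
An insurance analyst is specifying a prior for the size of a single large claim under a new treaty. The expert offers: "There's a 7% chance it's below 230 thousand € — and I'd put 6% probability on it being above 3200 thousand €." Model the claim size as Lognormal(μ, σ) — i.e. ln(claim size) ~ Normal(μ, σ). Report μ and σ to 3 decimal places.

If T ~ Lognormal(μ,σ) then ln T ~ Normal(μ,σ), so the p-quantile of ln T is μ + z_p·σ.
ln(230) = 5.438 and ln(3200) = 8.071; z_{0.07} = -1.476, z_{0.94} = 1.555.
σ = (8.071 − 5.438)/(1.555 − (-1.476)) = 0.869.
μ = 5.438 − (-1.476)·0.869 = 6.720.

μ ≈ 6.720, σ ≈ 0.869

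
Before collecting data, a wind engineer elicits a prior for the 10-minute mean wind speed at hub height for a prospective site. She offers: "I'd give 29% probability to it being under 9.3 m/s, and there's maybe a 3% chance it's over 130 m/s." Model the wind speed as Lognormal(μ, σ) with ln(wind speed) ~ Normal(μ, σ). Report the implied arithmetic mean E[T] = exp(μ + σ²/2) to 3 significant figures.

E[T] ≈ 30.5 m/s

If T ~ Lognormal(μ,σ) then ln T ~ Normal(μ,σ), so the p-quantile of ln T is μ + z_p·σ.
ln(9.3) = 2.23 and ln(130) = 4.868; z_{0.29} = -0.5534, z_{0.97} = 1.881.
σ = (4.868 − 2.23)/(1.881 − (-0.5534)) = 1.084.
μ = 2.23 − (-0.5534)·1.084 = 2.830.
E[T] = exp(μ + σ²/2) = exp(2.830 + 0.5870) = 30.5 m/s.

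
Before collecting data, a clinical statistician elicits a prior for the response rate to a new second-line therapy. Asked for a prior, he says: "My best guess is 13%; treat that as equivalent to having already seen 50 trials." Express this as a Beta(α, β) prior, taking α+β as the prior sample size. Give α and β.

α = 6.5, β = 43.5

Under the effective-sample-size interpretation, Beta(α, β) has prior mean α/(α+β) and prior sample size α+β.
So α+β = 50 and α/(α+β) = 0.13, giving α = 0.13·50 = 6.5 and β = 50 − 6.5 = 43.5.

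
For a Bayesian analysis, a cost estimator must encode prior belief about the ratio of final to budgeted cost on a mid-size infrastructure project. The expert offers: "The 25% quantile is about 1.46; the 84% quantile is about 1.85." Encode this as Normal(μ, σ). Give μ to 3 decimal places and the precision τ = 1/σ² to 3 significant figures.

μ = 1.618, τ = 18.3

For Normal(μ,σ), the p-quantile is μ + z_p·σ. Here z_{0.25} = -0.6745, z_{0.84} = 0.9945.
So 1.46 = μ − 0.6745σ and 1.85 = μ + 0.9945σ.
Subtracting: σ = (1.85 − 1.46)/(0.9945 − (-0.6745)) = 0.234.
Then μ = 1.46 − (-0.6745)·0.234 = 1.618.
Precision τ = 1/σ² = 1/0.2337² = 18.3.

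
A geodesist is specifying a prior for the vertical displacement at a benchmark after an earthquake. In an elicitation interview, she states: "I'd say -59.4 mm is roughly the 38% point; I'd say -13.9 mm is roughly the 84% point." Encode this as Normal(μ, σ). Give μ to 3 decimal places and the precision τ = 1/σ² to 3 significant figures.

μ = -48.708, τ = 0.000816

The p-quantile of Normal(μ,σ) is μ + z_p·σ, with z_{0.38} = -0.3055 and z_{0.84} = 0.9945.
Eliminate σ: μ = (z₂·x₁ − z₁·x₂)/(z₂ − z₁) = (0.9945·-59.4 − (-0.3055)·-13.9)/1.3 = -48.708.
Then σ = (x₂ − x₁)/(z₂ − z₁) = (-13.9 − -59.4)/1.3 = 35.002.
Precision τ = 1/σ² = 1/35² = 0.000816.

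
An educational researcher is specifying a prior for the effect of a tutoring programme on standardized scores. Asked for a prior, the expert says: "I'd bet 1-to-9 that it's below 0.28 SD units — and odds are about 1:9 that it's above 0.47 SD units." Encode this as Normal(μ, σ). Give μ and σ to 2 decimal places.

For Normal(μ,σ), the p-quantile is μ + z_p·σ. Here z_{0.1} = -1.282, z_{0.9} = 1.282.
So 0.28 = μ − 1.282σ and 0.47 = μ + 1.282σ.
Subtracting: σ = (0.47 − 0.28)/(1.282 − (-1.282)) = 0.07.
Then μ = 0.28 − (-1.282)·0.07 = 0.38.

μ = 0.38, σ = 0.07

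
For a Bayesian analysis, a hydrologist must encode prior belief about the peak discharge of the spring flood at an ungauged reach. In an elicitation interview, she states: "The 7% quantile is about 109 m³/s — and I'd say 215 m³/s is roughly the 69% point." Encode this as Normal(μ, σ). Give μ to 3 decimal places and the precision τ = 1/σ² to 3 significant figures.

The p-quantile of Normal(μ,σ) is μ + z_p·σ, with z_{0.07} = -1.476 and z_{0.69} = 0.4959.
Eliminate σ: μ = (z₂·x₁ − z₁·x₂)/(z₂ − z₁) = (0.4959·109 − (-1.476)·215)/1.972 = 188.342.
Then σ = (x₂ − x₁)/(z₂ − z₁) = (215 − 109)/1.972 = 53.762.
Precision τ = 1/σ² = 1/53.76² = 0.000346.

μ = 188.342, τ = 0.000346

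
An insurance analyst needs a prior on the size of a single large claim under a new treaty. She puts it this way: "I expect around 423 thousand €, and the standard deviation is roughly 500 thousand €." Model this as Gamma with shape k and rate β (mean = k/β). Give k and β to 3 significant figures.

For Gamma(k, rate β): mean = k/β, variance = k/β², so CV = 1/√k.
CV = SD/mean = 500/423 = 1.182, hence k = 1/CV² = 0.716.
Then β = k/mean = 0.716/423 = 0.00169.

k ≈ 0.716, β ≈ 0.00169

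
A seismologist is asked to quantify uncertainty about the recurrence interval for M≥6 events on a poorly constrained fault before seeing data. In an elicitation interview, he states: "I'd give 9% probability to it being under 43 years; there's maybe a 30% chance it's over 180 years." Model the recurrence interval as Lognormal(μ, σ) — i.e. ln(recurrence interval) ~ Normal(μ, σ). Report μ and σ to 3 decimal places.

If T ~ Lognormal(μ,σ) then ln T ~ Normal(μ,σ), so the p-quantile of ln T is μ + z_p·σ.
ln(43) = 3.761 and ln(180) = 5.193; z_{0.09} = -1.341, z_{0.7} = 0.5244.
σ = (5.193 − 3.761)/(0.5244 − (-1.341)) = 0.768.
μ = 3.761 − (-1.341)·0.768 = 4.790.

μ ≈ 4.790, σ ≈ 0.768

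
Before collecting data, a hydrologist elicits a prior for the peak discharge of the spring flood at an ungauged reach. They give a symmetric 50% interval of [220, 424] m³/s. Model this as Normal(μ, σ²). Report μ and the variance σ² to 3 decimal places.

A symmetric 50% interval runs μ ± z·σ with z = 0.6745.
Half-width = 102, so σ = 102/0.6745 = 151.2254 and σ² = 22869.130.
μ is the interval midpoint, 322.000.

μ = 322.000, σ² = 22869.130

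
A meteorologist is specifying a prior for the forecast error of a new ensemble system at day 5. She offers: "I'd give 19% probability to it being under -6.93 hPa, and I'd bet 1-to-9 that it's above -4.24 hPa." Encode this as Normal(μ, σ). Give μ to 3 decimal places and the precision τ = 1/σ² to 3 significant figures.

For Normal(μ,σ), the p-quantile is μ + z_p·σ. Here z_{0.19} = -0.8779, z_{0.9} = 1.282.
So -6.93 = μ − 0.8779σ and -4.24 = μ + 1.282σ.
Subtracting: σ = (-4.24 − -6.93)/(1.282 − (-0.8779)) = 1.246.
Then μ = -6.93 − (-0.8779)·1.246 = -5.836.
Precision τ = 1/σ² = 1/1.246² = 0.644.

μ = -5.836, τ = 0.644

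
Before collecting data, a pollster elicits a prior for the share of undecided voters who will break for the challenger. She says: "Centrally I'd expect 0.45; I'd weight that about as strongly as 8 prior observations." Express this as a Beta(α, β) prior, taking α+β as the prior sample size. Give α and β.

Under the effective-sample-size interpretation, Beta(α, β) has prior mean α/(α+β) and prior sample size α+β.
So α+β = 8 and α/(α+β) = 0.45, giving α = 0.45·8 = 3.6 and β = 8 − 3.6 = 4.4.

α = 3.6, β = 4.4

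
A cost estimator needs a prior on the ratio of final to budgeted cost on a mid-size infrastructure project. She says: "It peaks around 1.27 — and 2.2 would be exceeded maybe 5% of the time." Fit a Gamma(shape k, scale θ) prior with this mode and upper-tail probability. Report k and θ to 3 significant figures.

Gamma(k,θ) with k>1 has mode (k−1)θ, so θ = 1.27/(k−1).
Need P(X < 2.2) = 0.95 with θ tied to k this way. Start at k = 2, θ = 1.27: P(X<2.2) ≈ 0.517.
Too low — raise k to concentrate. Iterating converges to k ≈ 10.2.
Then θ = 1.27/(10.2−1) ≈ 0.137.

k ≈ 10.2, θ ≈ 0.137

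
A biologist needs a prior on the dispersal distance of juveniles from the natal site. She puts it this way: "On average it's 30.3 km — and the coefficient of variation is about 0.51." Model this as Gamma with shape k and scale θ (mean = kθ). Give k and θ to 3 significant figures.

For Gamma(k, scale θ): mean = kθ, variance = kθ², so CV = 1/√k.
CV = 0.51, hence k = 1/CV² = 3.84.
Then θ = mean/k = 30.3/3.84 = 7.88.

k ≈ 3.84, θ ≈ 7.88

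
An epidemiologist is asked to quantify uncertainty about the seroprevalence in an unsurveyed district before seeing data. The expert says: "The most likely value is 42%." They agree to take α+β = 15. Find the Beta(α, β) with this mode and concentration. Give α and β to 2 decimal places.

For α,β > 1 the Beta mode is (α−1)/(α+β−2). With α+β = 15, the mode is (α−1)/13.
Set (α−1)/13 = 0.42 → α = 1 + 0.42·13 = 6.46.
β = 15 − α = 8.54.

α = 6.46, β = 8.54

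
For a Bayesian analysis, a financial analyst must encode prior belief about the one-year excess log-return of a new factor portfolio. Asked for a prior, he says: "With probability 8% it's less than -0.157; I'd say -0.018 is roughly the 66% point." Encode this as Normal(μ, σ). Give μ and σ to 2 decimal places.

μ = -0.05, σ = 0.08

The p-quantile of Normal(μ,σ) is μ + z_p·σ, with z_{0.08} = -1.405 and z_{0.66} = 0.4125.
Eliminate σ: μ = (z₂·x₁ − z₁·x₂)/(z₂ − z₁) = (0.4125·-0.157 − (-1.405)·-0.018)/1.818 = -0.05.
Then σ = (x₂ − x₁)/(z₂ − z₁) = (-0.018 − -0.157)/1.818 = 0.08.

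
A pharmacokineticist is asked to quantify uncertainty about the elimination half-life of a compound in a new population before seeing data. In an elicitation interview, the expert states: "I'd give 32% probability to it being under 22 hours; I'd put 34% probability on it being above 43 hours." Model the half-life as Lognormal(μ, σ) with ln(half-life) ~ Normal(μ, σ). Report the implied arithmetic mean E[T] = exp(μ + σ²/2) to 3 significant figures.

E[T] ≈ 42 hours

If T ~ Lognormal(μ,σ) then ln T ~ Normal(μ,σ), so the p-quantile of ln T is μ + z_p·σ.
ln(22) = 3.091 and ln(43) = 3.761; z_{0.32} = -0.4677, z_{0.66} = 0.4125.
σ = (3.761 − 3.091)/(0.4125 − (-0.4677)) = 0.761.
μ = 3.091 − (-0.4677)·0.761 = 3.447.
E[T] = exp(μ + σ²/2) = exp(3.447 + 0.2899) = 42 hours.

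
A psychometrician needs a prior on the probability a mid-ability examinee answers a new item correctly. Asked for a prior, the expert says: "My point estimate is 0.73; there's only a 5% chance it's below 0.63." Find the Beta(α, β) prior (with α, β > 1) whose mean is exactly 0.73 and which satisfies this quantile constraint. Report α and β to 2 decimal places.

With mean 0.73 fixed, write α = 0.73s, β = 0.27s where s = α+β.
Need P(θ < 0.63) = 0.05 under Beta(0.73s, 0.27s). Normal approximation: (q−m)/√(m(1−m)/s) ≈ z_{0.05} = -1.64, so s ≈ 0.73·0.27·(-1.64)²/(0.63−0.73)² = 53.3.
At s = 53.3: P(θ<0.63) ≈ 0.056. Adjusting to match 0.05 gives s ≈ 57.45.
So α = 0.73·57.45 ≈ 41.94, β = 0.27·57.45 ≈ 15.51.

α ≈ 41.94, β ≈ 15.51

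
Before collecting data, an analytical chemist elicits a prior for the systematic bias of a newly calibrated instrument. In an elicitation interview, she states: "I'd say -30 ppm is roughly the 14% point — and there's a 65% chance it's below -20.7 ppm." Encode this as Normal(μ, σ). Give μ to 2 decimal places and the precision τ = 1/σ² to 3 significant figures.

For Normal(μ,σ), the p-quantile is μ + z_p·σ. Here z_{0.14} = -1.08, z_{0.65} = 0.3853.
So -30 = μ − 1.08σ and -20.7 = μ + 0.3853σ.
Subtracting: σ = (-20.7 − -30)/(0.3853 − (-1.08)) = 6.35.
Then μ = -30 − (-1.08)·6.35 = -23.14.
Precision τ = 1/σ² = 1/6.345² = 0.0248.

μ = -23.14, τ = 0.0248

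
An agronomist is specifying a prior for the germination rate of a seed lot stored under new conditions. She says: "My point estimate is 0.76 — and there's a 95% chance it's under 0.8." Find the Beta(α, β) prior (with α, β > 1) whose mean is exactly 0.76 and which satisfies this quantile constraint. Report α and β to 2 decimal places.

α ≈ 222.05, β ≈ 70.12

With mean 0.76 fixed, write α = 0.76s, β = 0.24s where s = α+β.
Need P(θ < 0.8) = 0.95 under Beta(0.76s, 0.24s). Normal approximation: (q−m)/√(m(1−m)/s) ≈ z_{0.95} = 1.64, so s ≈ 0.76·0.24·(1.64)²/(0.8−0.76)² = 308.4.
At s = 308.4: P(θ<0.8) ≈ 0.955. Adjusting to match 0.95 gives s ≈ 292.17.
So α = 0.76·292.17 ≈ 222.05, β = 0.24·292.17 ≈ 70.12.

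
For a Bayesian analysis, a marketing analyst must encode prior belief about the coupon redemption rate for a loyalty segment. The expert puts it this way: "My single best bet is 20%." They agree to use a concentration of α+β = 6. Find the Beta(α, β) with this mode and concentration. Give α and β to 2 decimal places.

For α,β > 1 the Beta mode is (α−1)/(α+β−2). With α+β = 6, the mode is (α−1)/4.
Set (α−1)/4 = 0.2 → α = 1 + 0.2·4 = 1.80.
β = 6 − α = 4.20.

α = 1.80, β = 4.20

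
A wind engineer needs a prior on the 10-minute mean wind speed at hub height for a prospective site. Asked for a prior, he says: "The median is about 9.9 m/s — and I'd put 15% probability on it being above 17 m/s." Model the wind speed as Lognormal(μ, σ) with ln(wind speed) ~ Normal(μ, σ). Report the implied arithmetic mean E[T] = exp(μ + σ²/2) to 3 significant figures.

If T ~ Lognormal(μ,σ) then ln T ~ Normal(μ,σ), so the p-quantile of ln T is μ + z_p·σ.
ln(9.9) = 2.293 and ln(17) = 2.833; z_{0.5} = 0, z_{0.85} = 1.036.
σ = (2.833 − 2.293)/(1.036 − (0)) = 0.522.
μ = 2.293 − (0)·0.522 = 2.293.
E[T] = exp(μ + σ²/2) = exp(2.293 + 0.1361) = 11.3 m/s.

E[T] ≈ 11.3 m/s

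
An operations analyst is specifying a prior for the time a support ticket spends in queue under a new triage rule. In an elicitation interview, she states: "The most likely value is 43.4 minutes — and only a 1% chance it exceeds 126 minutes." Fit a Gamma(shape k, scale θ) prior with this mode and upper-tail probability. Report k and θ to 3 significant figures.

Gamma(k,θ) with k>1 has mode (k−1)θ, so θ = 43.4/(k−1).
Need P(X < 126) = 0.99 with θ tied to k this way. Start at k = 2, θ = 43.4: P(X<126) ≈ 0.786.
Too low — raise k to concentrate. Iterating converges to k ≈ 4.99.
Then θ = 43.4/(4.99−1) ≈ 10.9.

k ≈ 4.99, θ ≈ 10.9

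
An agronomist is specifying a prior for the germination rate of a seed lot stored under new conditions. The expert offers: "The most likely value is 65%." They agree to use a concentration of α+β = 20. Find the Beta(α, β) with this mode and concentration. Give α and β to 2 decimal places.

For α,β > 1 the Beta mode is (α−1)/(α+β−2). With α+β = 20, the mode is (α−1)/18.
Set (α−1)/18 = 0.65 → α = 1 + 0.65·18 = 12.70.
β = 20 − α = 7.30.

α = 12.70, β = 7.30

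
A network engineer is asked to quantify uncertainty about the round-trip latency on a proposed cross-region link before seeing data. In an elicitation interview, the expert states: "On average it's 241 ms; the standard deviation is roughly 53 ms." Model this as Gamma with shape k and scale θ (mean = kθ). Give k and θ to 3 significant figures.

For Gamma(k, scale θ): mean = kθ, variance = kθ², so CV = 1/√k.
CV = SD/mean = 53/241 = 0.2199, hence k = 1/CV² = 20.7.
Then θ = mean/k = 241/20.7 = 11.7.

k ≈ 20.7, θ ≈ 11.7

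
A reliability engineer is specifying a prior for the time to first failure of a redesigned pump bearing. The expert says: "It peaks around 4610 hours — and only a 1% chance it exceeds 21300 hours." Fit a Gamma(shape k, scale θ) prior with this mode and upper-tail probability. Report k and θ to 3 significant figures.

k ≈ 2.71, θ ≈ 2690

Gamma(k,θ) with k>1 has mode (k−1)θ, so θ = 4610/(k−1).
Need P(X < 21300) = 0.99 with θ tied to k this way. Start at k = 2, θ = 4610: P(X<21300) ≈ 0.945.
Too low — raise k to concentrate. Iterating converges to k ≈ 2.71.
Then θ = 4610/(2.71−1) ≈ 2690.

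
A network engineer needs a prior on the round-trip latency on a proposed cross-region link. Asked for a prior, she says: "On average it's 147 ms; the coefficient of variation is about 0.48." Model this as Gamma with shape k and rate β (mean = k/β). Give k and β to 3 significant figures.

For Gamma(k, rate β): mean = k/β, variance = k/β², so CV = 1/√k.
CV = 0.48, hence k = 1/CV² = 4.34.
Then β = k/mean = 4.34/147 = 0.0295.

k ≈ 4.34, β ≈ 0.0295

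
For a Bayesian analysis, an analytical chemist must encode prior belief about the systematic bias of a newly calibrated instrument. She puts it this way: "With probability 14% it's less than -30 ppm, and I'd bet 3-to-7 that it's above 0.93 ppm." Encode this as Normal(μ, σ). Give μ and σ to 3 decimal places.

For Normal(μ,σ), the p-quantile is μ + z_p·σ. Here z_{0.14} = -1.08, z_{0.7} = 0.5244.
So -30 = μ − 1.08σ and 0.93 = μ + 0.5244σ.
Subtracting: σ = (0.93 − -30)/(0.5244 − (-1.08)) = 19.274.
Then μ = -30 − (-1.08)·19.274 = -9.178.

μ = -9.178, σ = 19.274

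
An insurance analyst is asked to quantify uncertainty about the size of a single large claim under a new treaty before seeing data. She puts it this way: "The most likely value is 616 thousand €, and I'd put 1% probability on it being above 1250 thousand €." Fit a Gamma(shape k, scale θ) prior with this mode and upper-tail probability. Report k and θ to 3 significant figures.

Gamma(k,θ) with k>1 has mode (k−1)θ, so θ = 616/(k−1).
Need P(X < 1250) = 0.99 with θ tied to k this way. Start at k = 2, θ = 616: P(X<1250) ≈ 0.602.
Too low — raise k to concentrate. Iterating converges to k ≈ 10.8.
Then θ = 616/(10.8−1) ≈ 63.

k ≈ 10.8, θ ≈ 63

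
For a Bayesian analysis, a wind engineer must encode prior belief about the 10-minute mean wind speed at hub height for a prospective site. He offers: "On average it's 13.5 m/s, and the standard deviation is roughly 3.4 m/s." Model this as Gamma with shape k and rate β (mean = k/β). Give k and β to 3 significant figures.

k ≈ 15.8, β ≈ 1.17

For Gamma(k, rate β): mean = k/β, variance = k/β², so CV = 1/√k.
CV = SD/mean = 3.4/13.5 = 0.2519, hence k = 1/CV² = 15.8.
Then β = k/mean = 15.8/13.5 = 1.17.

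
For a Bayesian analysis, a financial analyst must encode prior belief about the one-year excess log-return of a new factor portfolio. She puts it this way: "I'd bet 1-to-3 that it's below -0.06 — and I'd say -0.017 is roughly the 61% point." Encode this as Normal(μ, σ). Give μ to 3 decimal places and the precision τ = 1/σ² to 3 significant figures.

The p-quantile of Normal(μ,σ) is μ + z_p·σ, with z_{0.25} = -0.6745 and z_{0.61} = 0.2793.
Eliminate σ: μ = (z₂·x₁ − z₁·x₂)/(z₂ − z₁) = (0.2793·-0.06 − (-0.6745)·-0.017)/0.9538 = -0.030.
Then σ = (x₂ − x₁)/(z₂ − z₁) = (-0.017 − -0.06)/0.9538 = 0.045.
Precision τ = 1/σ² = 1/0.04508² = 492.

μ = -0.030, τ = 492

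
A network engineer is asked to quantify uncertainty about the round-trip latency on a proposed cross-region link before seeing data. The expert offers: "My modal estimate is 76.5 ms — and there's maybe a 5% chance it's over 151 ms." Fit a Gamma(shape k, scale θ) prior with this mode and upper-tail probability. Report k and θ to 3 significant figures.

Gamma(k,θ) with k>1 has mode (k−1)θ, so θ = 76.5/(k−1).
Need P(X < 151) = 0.95 with θ tied to k this way. Start at k = 2, θ = 76.5: P(X<151) ≈ 0.587.
Too low — raise k to concentrate. Iterating converges to k ≈ 7.
Then θ = 76.5/(7−1) ≈ 12.8.

k ≈ 7, θ ≈ 12.8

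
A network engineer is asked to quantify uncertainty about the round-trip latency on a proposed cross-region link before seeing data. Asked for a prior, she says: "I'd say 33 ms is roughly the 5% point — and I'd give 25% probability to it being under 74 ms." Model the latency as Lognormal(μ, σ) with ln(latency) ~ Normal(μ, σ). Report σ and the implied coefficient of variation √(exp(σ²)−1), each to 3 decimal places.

If T ~ Lognormal(μ,σ) then ln T ~ Normal(μ,σ), so the p-quantile of ln T is μ + z_p·σ.
ln(33) = 3.497 and ln(74) = 4.304; z_{0.05} = -1.645, z_{0.25} = -0.6745.
σ = (4.304 − 3.497)/(-0.6745 − (-1.645)) = 0.832.
μ = 3.497 − (-1.645)·0.832 = 4.865.
CV = √(exp(σ²)−1) = √(exp(0.6926)−1) = 0.999.

σ ≈ 0.832, CV ≈ 0.999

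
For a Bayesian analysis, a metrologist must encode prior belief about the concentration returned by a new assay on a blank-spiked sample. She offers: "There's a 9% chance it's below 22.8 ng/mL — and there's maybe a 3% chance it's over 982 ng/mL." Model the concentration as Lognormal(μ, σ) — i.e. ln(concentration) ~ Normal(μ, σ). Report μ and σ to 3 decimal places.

μ ≈ 4.693, σ ≈ 1.168

If T ~ Lognormal(μ,σ) then ln T ~ Normal(μ,σ), so the p-quantile of ln T is μ + z_p·σ.
ln(22.8) = 3.127 and ln(982) = 6.89; z_{0.09} = -1.341, z_{0.97} = 1.881.
σ = (6.89 − 3.127)/(1.881 − (-1.341)) = 1.168.
μ = 3.127 − (-1.341)·1.168 = 4.693.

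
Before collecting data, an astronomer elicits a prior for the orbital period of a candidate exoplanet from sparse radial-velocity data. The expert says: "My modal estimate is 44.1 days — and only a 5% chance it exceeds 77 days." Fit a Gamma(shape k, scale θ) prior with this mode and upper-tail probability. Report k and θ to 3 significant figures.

Gamma(k,θ) with k>1 has mode (k−1)θ, so θ = 44.1/(k−1).
Need P(X < 77) = 0.95 with θ tied to k this way. Start at k = 2, θ = 44.1: P(X<77) ≈ 0.521.
Too low — raise k to concentrate. Iterating converges to k ≈ 9.98.
Then θ = 44.1/(9.98−1) ≈ 4.91.

k ≈ 9.98, θ ≈ 4.91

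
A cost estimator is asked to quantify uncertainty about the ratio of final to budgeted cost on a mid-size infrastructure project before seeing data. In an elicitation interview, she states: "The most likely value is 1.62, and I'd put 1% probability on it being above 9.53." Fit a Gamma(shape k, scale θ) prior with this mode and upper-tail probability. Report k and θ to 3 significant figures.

k ≈ 2.19, θ ≈ 1.36

Gamma(k,θ) with k>1 has mode (k−1)θ, so θ = 1.62/(k−1).
Need P(X < 9.53) = 0.99 with θ tied to k this way. Start at k = 2, θ = 1.62: P(X<9.53) ≈ 0.981.
Too low — raise k to concentrate. Iterating converges to k ≈ 2.19.
Then θ = 1.62/(2.19−1) ≈ 1.36.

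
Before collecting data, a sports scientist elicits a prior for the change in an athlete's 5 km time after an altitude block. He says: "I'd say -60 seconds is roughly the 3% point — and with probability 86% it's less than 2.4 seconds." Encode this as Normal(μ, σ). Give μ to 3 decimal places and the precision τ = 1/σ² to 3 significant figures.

For Normal(μ,σ), the p-quantile is μ + z_p·σ. Here z_{0.03} = -1.881, z_{0.86} = 1.08.
So -60 = μ − 1.881σ and 2.4 = μ + 1.08σ.
Subtracting: σ = (2.4 − -60)/(1.08 − (-1.881)) = 21.073.
Then μ = -60 − (-1.881)·21.073 = -20.366.
Precision τ = 1/σ² = 1/21.07² = 0.00225.

μ = -20.366, τ = 0.00225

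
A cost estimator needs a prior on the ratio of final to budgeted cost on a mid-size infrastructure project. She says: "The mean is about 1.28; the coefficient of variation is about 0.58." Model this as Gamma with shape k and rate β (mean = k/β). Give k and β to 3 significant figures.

For Gamma(k, rate β): mean = k/β, variance = k/β², so CV = 1/√k.
CV = 0.58, hence k = 1/CV² = 2.97.
Then β = k/mean = 2.97/1.28 = 2.32.

k ≈ 2.97, β ≈ 2.32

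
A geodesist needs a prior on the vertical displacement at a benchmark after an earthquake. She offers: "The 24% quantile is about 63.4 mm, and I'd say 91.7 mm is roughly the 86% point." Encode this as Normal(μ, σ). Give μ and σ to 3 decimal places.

μ = 74.588, σ = 15.840

For Normal(μ,σ), the p-quantile is μ + z_p·σ. Here z_{0.24} = -0.7063, z_{0.86} = 1.08.
So 63.4 = μ − 0.7063σ and 91.7 = μ + 1.08σ.
Subtracting: σ = (91.7 − 63.4)/(1.08 − (-0.7063)) = 15.840.
Then μ = 63.4 − (-0.7063)·15.840 = 74.588.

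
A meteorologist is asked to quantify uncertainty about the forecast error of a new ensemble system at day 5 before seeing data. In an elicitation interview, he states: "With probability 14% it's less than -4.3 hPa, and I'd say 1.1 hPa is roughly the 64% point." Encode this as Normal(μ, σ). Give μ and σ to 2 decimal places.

The p-quantile of Normal(μ,σ) is μ + z_p·σ, with z_{0.14} = -1.08 and z_{0.64} = 0.3585.
Eliminate σ: μ = (z₂·x₁ − z₁·x₂)/(z₂ − z₁) = (0.3585·-4.3 − (-1.08)·1.1)/1.439 = -0.25.
Then σ = (x₂ − x₁)/(z₂ − z₁) = (1.1 − -4.3)/1.439 = 3.75.

μ = -0.25, σ = 3.75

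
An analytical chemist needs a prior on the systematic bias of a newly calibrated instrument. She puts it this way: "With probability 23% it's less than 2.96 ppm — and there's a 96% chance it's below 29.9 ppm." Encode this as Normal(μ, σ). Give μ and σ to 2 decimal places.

μ = 10.96, σ = 10.82

The p-quantile of Normal(μ,σ) is μ + z_p·σ, with z_{0.23} = -0.7388 and z_{0.96} = 1.751.
Eliminate σ: μ = (z₂·x₁ − z₁·x₂)/(z₂ − z₁) = (1.751·2.96 − (-0.7388)·29.9)/2.49 = 10.96.
Then σ = (x₂ − x₁)/(z₂ − z₁) = (29.9 − 2.96)/2.49 = 10.82.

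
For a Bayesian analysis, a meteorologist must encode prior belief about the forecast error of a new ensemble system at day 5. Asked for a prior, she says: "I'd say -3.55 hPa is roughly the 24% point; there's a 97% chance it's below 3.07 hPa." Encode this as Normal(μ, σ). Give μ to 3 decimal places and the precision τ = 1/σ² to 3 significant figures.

The p-quantile of Normal(μ,σ) is μ + z_p·σ, with z_{0.24} = -0.7063 and z_{0.97} = 1.881.
Eliminate σ: μ = (z₂·x₁ − z₁·x₂)/(z₂ − z₁) = (1.881·-3.55 − (-0.7063)·3.07)/2.587 = -1.743.
Then σ = (x₂ − x₁)/(z₂ − z₁) = (3.07 − -3.55)/2.587 = 2.559.
Precision τ = 1/σ² = 1/2.559² = 0.153.

μ = -1.743, τ = 0.153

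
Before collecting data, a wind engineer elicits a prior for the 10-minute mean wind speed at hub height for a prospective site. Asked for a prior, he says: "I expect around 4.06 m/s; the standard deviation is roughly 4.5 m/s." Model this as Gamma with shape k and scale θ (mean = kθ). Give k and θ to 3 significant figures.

k ≈ 0.814, θ ≈ 4.99

For Gamma(k, scale θ): mean = kθ, variance = kθ², so CV = 1/√k.
CV = SD/mean = 4.5/4.06 = 1.108, hence k = 1/CV² = 0.814.
Then θ = mean/k = 4.06/0.814 = 4.99.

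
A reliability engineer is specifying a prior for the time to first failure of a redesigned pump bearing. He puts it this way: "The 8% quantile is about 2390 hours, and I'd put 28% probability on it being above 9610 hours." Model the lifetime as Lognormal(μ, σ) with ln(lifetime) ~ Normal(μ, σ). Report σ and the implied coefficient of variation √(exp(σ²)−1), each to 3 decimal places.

σ ≈ 0.700, CV ≈ 0.795

If T ~ Lognormal(μ,σ) then ln T ~ Normal(μ,σ), so the p-quantile of ln T is μ + z_p·σ.
ln(2390) = 7.779 and ln(9610) = 9.171; z_{0.08} = -1.405, z_{0.72} = 0.5828.
σ = (9.171 − 7.779)/(0.5828 − (-1.405)) = 0.700.
μ = 7.779 − (-1.405)·0.700 = 8.763.
CV = √(exp(σ²)−1) = √(exp(0.4900)−1) = 0.795.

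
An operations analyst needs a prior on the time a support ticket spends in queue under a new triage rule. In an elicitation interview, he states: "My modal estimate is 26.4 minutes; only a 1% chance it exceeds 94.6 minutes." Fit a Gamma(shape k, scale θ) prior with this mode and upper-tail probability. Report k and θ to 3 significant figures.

Gamma(k,θ) with k>1 has mode (k−1)θ, so θ = 26.4/(k−1).
Need P(X < 94.6) = 0.99 with θ tied to k this way. Start at k = 2, θ = 26.4: P(X<94.6) ≈ 0.873.
Too low — raise k to concentrate. Iterating converges to k ≈ 3.64.
Then θ = 26.4/(3.64−1) ≈ 9.99.

k ≈ 3.64, θ ≈ 9.99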